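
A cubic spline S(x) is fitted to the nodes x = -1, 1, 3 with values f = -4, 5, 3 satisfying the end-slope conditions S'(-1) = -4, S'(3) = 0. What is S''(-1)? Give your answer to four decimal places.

With M_i denoting the second derivative at x_i, h_i = 2, 2, and Δ_i = (y_(i+1) − y_i)/h_i = 9/2, -1:
  2·M_0 + 8·M_1 + 2·M_2 = 6(Δ_1 - Δ_0) = -33
Clamped end conditions give two more equations: 2h_0·M_0 + h_0·M_1 = 6(Δ_0 - S'(-1)) = 51 and h_1·M_1 + 2h_1·M_2 = 6(S'(3) - Δ_1) = 6.
Solving: M_0 = 143/8, M_1 = -41/4, M_2 = 53/8.

17.8750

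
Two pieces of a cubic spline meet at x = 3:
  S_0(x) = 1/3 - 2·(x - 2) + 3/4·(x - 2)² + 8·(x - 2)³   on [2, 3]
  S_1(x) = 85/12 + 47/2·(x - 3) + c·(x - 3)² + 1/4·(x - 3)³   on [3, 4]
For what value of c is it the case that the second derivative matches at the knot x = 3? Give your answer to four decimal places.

24.7500

S_0''(x) = 3/2 + 48·(x - 2), so S_0''(3) = 99/2. On the right, S_1''(3) = 2c, so c = 99/4.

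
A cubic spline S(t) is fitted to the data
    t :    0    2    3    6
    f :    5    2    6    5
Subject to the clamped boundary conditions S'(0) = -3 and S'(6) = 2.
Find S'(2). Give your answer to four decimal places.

Write M_i for S''(x_i). With h_i = 2, 1, 3 and divided differences Δ_i = -3/2, 4, -1/3, the continuity of S' gives the tridiagonal system
  2·M_0 + 6·M_1 + 1·M_2 = 6(Δ_1 - Δ_0) = 33
  1·M_1 + 8·M_2 + 3·M_3 = 6(Δ_2 - Δ_1) = -26
Clamped end conditions give two more equations: 2h_0·M_0 + h_0·M_1 = 6(Δ_0 - S'(0)) = 9 and h_2·M_2 + 2h_2·M_3 = 6(S'(6) - Δ_2) = 14.
Hence M_0 = -17/14, M_1 = 97/14, M_2 = -43/7, M_3 = 227/42.
On [2, 3], S'(t) = b_1 + 2c_1·(t - 2) + 3d_1·(t - 2)² with b_1 = Δ_1 - h_1(2M_1 + M_2)/6 = 19/7, c_1 = M_1/2 = 97/28, d_1 = (M_2 - M_1)/(6h_1) = -61/28. So S'(2) = 19/7.

2.7143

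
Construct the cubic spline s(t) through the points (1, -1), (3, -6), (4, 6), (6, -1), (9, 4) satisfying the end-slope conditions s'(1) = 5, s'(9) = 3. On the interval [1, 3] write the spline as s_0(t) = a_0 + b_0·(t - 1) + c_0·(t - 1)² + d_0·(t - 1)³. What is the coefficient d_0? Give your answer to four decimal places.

Write m_i for s''(x_i). With h_i = 2, 1, 2, 3 and divided differences Δ_i = -5/2, 12, -7/2, 5/3, the continuity of s' gives the tridiagonal system
  2·m_0 + 6·m_1 + 1·m_2 = 6(Δ_1 - Δ_0) = 87
  1·m_1 + 6·m_2 + 2·m_3 = 6(Δ_2 - Δ_1) = -93
  2·m_2 + 10·m_3 + 3·m_4 = 6(Δ_3 - Δ_2) = 31
Clamped end conditions give two more equations: 2h_0·m_0 + h_0·m_1 = 6(Δ_0 - s'(1)) = -45 and h_3·m_3 + 2h_3·m_4 = 6(s'(9) - Δ_3) = 8.
Hence m_0 = -14783/604, m_1 = 3994/151, m_2 = -6871/302, m_3 = 1288/151, m_4 = -1328/453.
On [1, 3], with s_0(t) = a_0 + b_0·(t - 1) + c_0·(t - 1)² + d_0·(t - 1)³: c_0 = m_0/2 = -14783/1208, d_0 = (m_1 - m_0)/(6h_0) = 10253/2416, b_0 = Δ_0 - h_0(2m_0 + m_1)/6 = 5.

4.2438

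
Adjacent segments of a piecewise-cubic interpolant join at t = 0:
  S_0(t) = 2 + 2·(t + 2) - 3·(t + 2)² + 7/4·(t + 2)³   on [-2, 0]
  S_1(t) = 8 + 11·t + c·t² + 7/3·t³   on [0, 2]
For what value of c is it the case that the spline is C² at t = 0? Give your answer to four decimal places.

7.5000

S_0''(t) = -6 + 21/2·(t + 2), so S_0''(0) = 15. On the right, S_1''(0) = 2c, so c = 15/2.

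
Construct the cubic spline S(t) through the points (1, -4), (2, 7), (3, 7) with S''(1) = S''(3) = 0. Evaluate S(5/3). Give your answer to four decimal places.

4.3519

Put m_i = S'' at the i-th knot. Here h = (1, 1) and Δ = (11, 0), so the interior equations h_(i-1)·m_(i-1) + 2(h_(i-1)+h_i)·m_i + h_i·m_(i+1) = 6(Δ_i − Δ_(i-1)) read
  1·m_0 + 4·m_1 + 1·m_2 = 6(Δ_1 - Δ_0) = -66
Natural end conditions: m_0 = m_2 = 0.
Forward elimination and back-substitution give m_0 = 0, m_1 = -33/2, m_2 = 0.
On [1, 2], S(t) = -4 + 55/4·(t - 1) + 0·(t - 1)² - 11/4·(t - 1)³.
With (t - 1) = 2/3: S(5/3) = 235/54.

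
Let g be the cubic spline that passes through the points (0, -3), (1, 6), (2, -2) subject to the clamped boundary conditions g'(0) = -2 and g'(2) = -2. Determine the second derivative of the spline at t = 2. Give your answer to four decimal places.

43.5000

Let M_i = g''(x_i). Step sizes h_i = 1, 1; slopes of the chords Δ_i = (y_(i+1) - y_i)/h_i = 9, -8.
  1·M_0 + 4·M_1 + 1·M_2 = 6(Δ_1 - Δ_0) = -102
Clamped end conditions give two more equations: 2h_0·M_0 + h_0·M_1 = 6(Δ_0 - g'(0)) = 66 and h_1·M_1 + 2h_1·M_2 = 6(g'(2) - Δ_1) = 36.
Hence M_0 = 117/2, M_1 = -51, M_2 = 87/2.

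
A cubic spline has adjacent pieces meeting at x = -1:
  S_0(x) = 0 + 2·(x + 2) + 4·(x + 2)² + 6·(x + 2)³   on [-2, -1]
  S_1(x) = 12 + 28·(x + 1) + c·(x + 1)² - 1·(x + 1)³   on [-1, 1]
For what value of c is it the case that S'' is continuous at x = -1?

S_0''(x) = 8 + 36·(x + 2), so S_0''(-1) = 44. On the right, S_1''(-1) = 2c, so c = 22.

22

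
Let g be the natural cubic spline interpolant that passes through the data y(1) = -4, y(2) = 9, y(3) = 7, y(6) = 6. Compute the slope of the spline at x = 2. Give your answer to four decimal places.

Put M_i = g'' at the i-th knot. Here h = (1, 1, 3) and Δ = (13, -2, -1/3), so the interior equations h_(i-1)·M_(i-1) + 2(h_(i-1)+h_i)·M_i + h_i·M_(i+1) = 6(Δ_i − Δ_(i-1)) read
  1·M_0 + 4·M_1 + 1·M_2 = 6(Δ_1 - Δ_0) = -90
  1·M_1 + 8·M_2 + 3·M_3 = 6(Δ_2 - Δ_1) = 10
Natural end conditions: M_0 = M_3 = 0.
Solving: M_0 = 0, M_1 = -730/31, M_2 = 130/31, M_3 = 0.
On [2, 3], g'(x) = b_1 + 2c_1·(x - 2) + 3d_1·(x - 2)² with b_1 = Δ_1 - h_1(2M_1 + M_2)/6 = 479/93, c_1 = M_1/2 = -365/31, d_1 = (M_2 - M_1)/(6h_1) = 430/93. So g'(2) = 479/93.

5.1505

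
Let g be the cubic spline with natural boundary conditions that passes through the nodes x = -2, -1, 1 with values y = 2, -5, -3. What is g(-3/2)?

Let σ_i = g''(x_i). Step sizes h_i = 1, 2; slopes of the chords Δ_i = (y_(i+1) - y_i)/h_i = -7, 1.
  1·σ_0 + 6·σ_1 + 2·σ_2 = 6(Δ_1 - Δ_0) = 48
Natural end conditions: σ_0 = σ_2 = 0.
Solving the tridiagonal system: σ_0 = 0, σ_1 = 8, σ_2 = 0.
On [-2, -1], g(x) = 2 - 25/3·(x + 2) + 0·(x + 2)² + 4/3·(x + 2)³.
With (x + 2) = 1/2: g(-3/2) = -2.

-2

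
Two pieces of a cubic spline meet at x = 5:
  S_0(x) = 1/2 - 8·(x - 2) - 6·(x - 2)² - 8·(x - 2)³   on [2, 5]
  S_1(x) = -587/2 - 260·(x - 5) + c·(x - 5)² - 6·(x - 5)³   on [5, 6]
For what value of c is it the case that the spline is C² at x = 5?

S_0''(x) = -12 - 48·(x - 2), so S_0''(5) = -156. On the right, S_1''(5) = 2c, so c = -78.

-78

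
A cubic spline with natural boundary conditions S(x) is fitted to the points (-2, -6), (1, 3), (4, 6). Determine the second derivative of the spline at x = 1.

Let m_i = S''(x_i). Step sizes h_i = 3, 3; slopes of the chords Δ_i = (y_(i+1) - y_i)/h_i = 3, 1.
  3·m_0 + 12·m_1 + 3·m_2 = 6(Δ_1 - Δ_0) = -12
Natural end conditions: m_0 = m_2 = 0.
Solving the tridiagonal system: m_0 = 0, m_1 = -1, m_2 = 0.

-1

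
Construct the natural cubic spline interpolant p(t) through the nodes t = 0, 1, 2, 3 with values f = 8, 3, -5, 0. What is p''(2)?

Put M_i = p'' at the i-th knot. Here h = (1, 1, 1) and Δ = (-5, -8, 5), so the interior equations h_(i-1)·M_(i-1) + 2(h_(i-1)+h_i)·M_i + h_i·M_(i+1) = 6(Δ_i − Δ_(i-1)) read
  1·M_0 + 4·M_1 + 1·M_2 = 6(Δ_1 - Δ_0) = -18
  1·M_1 + 4·M_2 + 1·M_3 = 6(Δ_2 - Δ_1) = 78
Natural end conditions: M_0 = M_3 = 0.
Solving the tridiagonal system: M_0 = 0, M_1 = -10, M_2 = 22, M_3 = 0.

22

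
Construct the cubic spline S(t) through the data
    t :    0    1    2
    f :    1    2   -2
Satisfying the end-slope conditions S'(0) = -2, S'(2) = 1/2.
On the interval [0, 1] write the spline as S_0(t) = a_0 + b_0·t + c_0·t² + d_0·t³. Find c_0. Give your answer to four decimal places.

Put m_i = S'' at the i-th knot. Here h = (1, 1) and Δ = (1, -4), so the interior equations h_(i-1)·m_(i-1) + 2(h_(i-1)+h_i)·m_i + h_i·m_(i+1) = 6(Δ_i − Δ_(i-1)) read
  1·m_0 + 4·m_1 + 1·m_2 = 6(Δ_1 - Δ_0) = -30
Clamped end conditions give two more equations: 2h_0·m_0 + h_0·m_1 = 6(Δ_0 - S'(0)) = 18 and h_1·m_1 + 2h_1·m_2 = 6(S'(2) - Δ_1) = 27.
Solving the tridiagonal system: m_0 = 71/4, m_1 = -35/2, m_2 = 89/4.
On [0, 1], with S_0(t) = a_0 + b_0·t + c_0·t² + d_0·t³: c_0 = m_0/2 = 71/8, d_0 = (m_1 - m_0)/(6h_0) = -47/8, b_0 = Δ_0 - h_0(2m_0 + m_1)/6 = -2.

8.8750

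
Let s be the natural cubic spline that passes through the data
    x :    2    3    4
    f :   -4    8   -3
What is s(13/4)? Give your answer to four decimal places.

With σ_i denoting the second derivative at x_i, h_i = 1, 1, and Δ_i = (y_(i+1) − y_i)/h_i = 12, -11:
  1·σ_0 + 4·σ_1 + 1·σ_2 = 6(Δ_1 - Δ_0) = -138
Natural end conditions: σ_0 = σ_2 = 0.
Solving: σ_0 = 0, σ_1 = -69/2, σ_2 = 0.
On [3, 4], s(x) = 8 + 1/2·(x - 3) - 69/4·(x - 3)² + 23/4·(x - 3)³.
With (x - 3) = 1/4: s(13/4) = 1827/256.

7.1367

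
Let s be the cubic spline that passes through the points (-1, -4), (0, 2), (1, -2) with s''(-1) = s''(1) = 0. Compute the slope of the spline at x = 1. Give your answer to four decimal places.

Let M_i = s''(x_i). Step sizes h_i = 1, 1; slopes of the chords Δ_i = (y_(i+1) - y_i)/h_i = 6, -4.
  1·M_0 + 4·M_1 + 1·M_2 = 6(Δ_1 - Δ_0) = -60
Natural end conditions: M_0 = M_2 = 0.
Forward elimination and back-substitution give M_0 = 0, M_1 = -15, M_2 = 0.
On [0, 1], s'(x) = b_1 + 2c_1·x + 3d_1·x² with b_1 = Δ_1 - h_1(2M_1 + M_2)/6 = 1, c_1 = M_1/2 = -15/2, d_1 = (M_2 - M_1)/(6h_1) = 5/2. So s'(1) = -13/2.

-6.5000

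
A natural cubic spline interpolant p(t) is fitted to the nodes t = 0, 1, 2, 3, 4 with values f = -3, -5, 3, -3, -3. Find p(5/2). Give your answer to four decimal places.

Write σ_i for p''(x_i). With h_i = 1, 1, 1, 1 and divided differences Δ_i = -2, 8, -6, 0, the continuity of p' gives the tridiagonal system
  1·σ_0 + 4·σ_1 + 1·σ_2 = 6(Δ_1 - Δ_0) = 60
  1·σ_1 + 4·σ_2 + 1·σ_3 = 6(Δ_2 - Δ_1) = -84
  1·σ_2 + 4·σ_3 + 1·σ_4 = 6(Δ_3 - Δ_2) = 36
Natural end conditions: σ_0 = σ_4 = 0.
Hence σ_0 = 0, σ_1 = 159/7, σ_2 = -216/7, σ_3 = 117/7, σ_4 = 0.
On [2, 3], p(t) = 3 + 3/2·(t - 2) - 108/7·(t - 2)² + 111/14·(t - 2)³.
With (t - 2) = 1/2: p(5/2) = 99/112.

0.8839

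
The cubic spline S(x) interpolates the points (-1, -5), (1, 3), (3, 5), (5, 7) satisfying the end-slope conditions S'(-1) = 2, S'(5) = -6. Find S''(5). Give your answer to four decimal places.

-12.6667

With m_i denoting the second derivative at x_i, h_i = 2, 2, 2, and Δ_i = (y_(i+1) − y_i)/h_i = 4, 1, 1:
  2·m_0 + 8·m_1 + 2·m_2 = 6(Δ_1 - Δ_0) = -18
  2·m_1 + 8·m_2 + 2·m_3 = 6(Δ_2 - Δ_1) = 0
Clamped end conditions give two more equations: 2h_0·m_0 + h_0·m_1 = 6(Δ_0 - S'(-1)) = 12 and h_2·m_2 + 2h_2·m_3 = 6(S'(5) - Δ_2) = -42.
Solving the tridiagonal system: m_0 = 16/3, m_1 = -14/3, m_2 = 13/3, m_3 = -38/3.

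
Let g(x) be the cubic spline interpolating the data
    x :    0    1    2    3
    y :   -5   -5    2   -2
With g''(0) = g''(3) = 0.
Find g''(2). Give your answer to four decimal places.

Let M_i = g''(x_i). Step sizes h_i = 1, 1, 1; slopes of the chords Δ_i = (y_(i+1) - y_i)/h_i = 0, 7, -4.
  1·M_0 + 4·M_1 + 1·M_2 = 6(Δ_1 - Δ_0) = 42
  1·M_1 + 4·M_2 + 1·M_3 = 6(Δ_2 - Δ_1) = -66
Natural end conditions: M_0 = M_3 = 0.
Hence M_0 = 0, M_1 = 78/5, M_2 = -102/5, M_3 = 0.

-20.4000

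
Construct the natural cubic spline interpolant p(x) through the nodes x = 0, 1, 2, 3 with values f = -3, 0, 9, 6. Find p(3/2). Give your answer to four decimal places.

4.9500

Write m_i for p''(x_i). With h_i = 1, 1, 1 and divided differences Δ_i = 3, 9, -3, the continuity of p' gives the tridiagonal system
  1·m_0 + 4·m_1 + 1·m_2 = 6(Δ_1 - Δ_0) = 36
  1·m_1 + 4·m_2 + 1·m_3 = 6(Δ_2 - Δ_1) = -72
Natural end conditions: m_0 = m_3 = 0.
Hence m_0 = 0, m_1 = 72/5, m_2 = -108/5, m_3 = 0.
On [1, 2], p(x) = 0 + 39/5·(x - 1) + 36/5·(x - 1)² - 6·(x - 1)³.
With (x - 1) = 1/2: p(3/2) = 99/20.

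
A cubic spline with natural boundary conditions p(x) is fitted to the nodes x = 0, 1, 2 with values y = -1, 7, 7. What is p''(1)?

-12

With m_i denoting the second derivative at x_i, h_i = 1, 1, and Δ_i = (y_(i+1) − y_i)/h_i = 8, 0:
  1·m_0 + 4·m_1 + 1·m_2 = 6(Δ_1 - Δ_0) = -48
Natural end conditions: m_0 = m_2 = 0.
Hence m_0 = 0, m_1 = -12, m_2 = 0.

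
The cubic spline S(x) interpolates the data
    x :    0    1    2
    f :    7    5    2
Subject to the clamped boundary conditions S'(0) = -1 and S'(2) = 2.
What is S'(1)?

-4

Let M_i = S''(x_i). Step sizes h_i = 1, 1; slopes of the chords Δ_i = (y_(i+1) - y_i)/h_i = -2, -3.
  1·M_0 + 4·M_1 + 1·M_2 = 6(Δ_1 - Δ_0) = -6
Clamped end conditions give two more equations: 2h_0·M_0 + h_0·M_1 = 6(Δ_0 - S'(0)) = -6 and h_1·M_1 + 2h_1·M_2 = 6(S'(2) - Δ_1) = 30.
Hence M_0 = 0, M_1 = -6, M_2 = 18.
On [1, 2], S'(x) = b_1 + 2c_1·(x - 1) + 3d_1·(x - 1)² with b_1 = Δ_1 - h_1(2M_1 + M_2)/6 = -4, c_1 = M_1/2 = -3, d_1 = (M_2 - M_1)/(6h_1) = 4. So S'(1) = -4.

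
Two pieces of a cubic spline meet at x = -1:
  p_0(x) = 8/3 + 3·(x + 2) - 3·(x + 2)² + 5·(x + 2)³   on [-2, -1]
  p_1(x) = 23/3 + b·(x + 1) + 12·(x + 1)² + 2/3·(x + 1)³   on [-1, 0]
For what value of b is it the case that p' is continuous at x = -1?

p_0'(x) = 3 - 6·(x + 2) + 15·(x + 2)², so p_0'(-1) = 12. On the right, p_1'(-1) = b, so b = 12.

12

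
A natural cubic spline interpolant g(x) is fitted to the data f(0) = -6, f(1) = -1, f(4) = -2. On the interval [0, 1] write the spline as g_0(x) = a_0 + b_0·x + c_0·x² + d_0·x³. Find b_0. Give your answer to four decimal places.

Put σ_i = g'' at the i-th knot. Here h = (1, 3) and Δ = (5, -1/3), so the interior equations h_(i-1)·σ_(i-1) + 2(h_(i-1)+h_i)·σ_i + h_i·σ_(i+1) = 6(Δ_i − Δ_(i-1)) read
  1·σ_0 + 8·σ_1 + 3·σ_2 = 6(Δ_1 - Δ_0) = -32
Natural end conditions: σ_0 = σ_2 = 0.
Solving: σ_0 = 0, σ_1 = -4, σ_2 = 0.
On [0, 1], with g_0(x) = a_0 + b_0·x + c_0·x² + d_0·x³: c_0 = σ_0/2 = 0, d_0 = (σ_1 - σ_0)/(6h_0) = -2/3, b_0 = Δ_0 - h_0(2σ_0 + σ_1)/6 = 17/3.

5.6667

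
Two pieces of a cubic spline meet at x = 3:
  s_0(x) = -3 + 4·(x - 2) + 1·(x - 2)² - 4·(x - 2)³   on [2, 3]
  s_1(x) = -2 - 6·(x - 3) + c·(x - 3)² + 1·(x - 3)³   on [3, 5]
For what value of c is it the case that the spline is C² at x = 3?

s_0''(x) = 2 - 24·(x - 2), so s_0''(3) = -22. On the right, s_1''(3) = 2c, so c = -11.

-11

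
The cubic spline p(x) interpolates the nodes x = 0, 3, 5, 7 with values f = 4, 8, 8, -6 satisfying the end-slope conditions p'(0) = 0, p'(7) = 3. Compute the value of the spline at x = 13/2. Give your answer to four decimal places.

Write M_i for p''(x_i). With h_i = 3, 2, 2 and divided differences Δ_i = 4/3, 0, -7, the continuity of p' gives the tridiagonal system
  3·M_0 + 10·M_1 + 2·M_2 = 6(Δ_1 - Δ_0) = -8
  2·M_1 + 8·M_2 + 2·M_3 = 6(Δ_2 - Δ_1) = -42
Clamped end conditions give two more equations: 2h_0·M_0 + h_0·M_1 = 6(Δ_0 - p'(0)) = 8 and h_2·M_2 + 2h_2·M_3 = 6(p'(7) - Δ_2) = 60.
Solving: M_0 = 88/111, M_1 = 40/37, M_2 = -392/37, M_3 = 751/37.
On [5, 7], p(x) = 8 - 248/37·(x - 5) - 196/37·(x - 5)² + 381/148·(x - 5)³.
With (x - 5) = 3/2: p(13/2) = -6257/1184.

-5.2846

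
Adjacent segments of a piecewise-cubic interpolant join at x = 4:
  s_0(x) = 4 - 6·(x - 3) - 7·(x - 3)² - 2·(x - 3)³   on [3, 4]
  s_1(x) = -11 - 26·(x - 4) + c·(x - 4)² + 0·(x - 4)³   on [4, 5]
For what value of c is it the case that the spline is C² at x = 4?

-13

s_0''(x) = -14 - 12·(x - 3), so s_0''(4) = -26. On the right, s_1''(4) = 2c, so c = -13.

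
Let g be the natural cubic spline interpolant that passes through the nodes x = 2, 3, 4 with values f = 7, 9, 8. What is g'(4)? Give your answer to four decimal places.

-1.7500

Let m_i = g''(x_i). Step sizes h_i = 1, 1; slopes of the chords Δ_i = (y_(i+1) - y_i)/h_i = 2, -1.
  1·m_0 + 4·m_1 + 1·m_2 = 6(Δ_1 - Δ_0) = -18
Natural end conditions: m_0 = m_2 = 0.
Hence m_0 = 0, m_1 = -9/2, m_2 = 0.
On [3, 4], g'(x) = b_1 + 2c_1·(x - 3) + 3d_1·(x - 3)² with b_1 = Δ_1 - h_1(2m_1 + m_2)/6 = 1/2, c_1 = m_1/2 = -9/4, d_1 = (m_2 - m_1)/(6h_1) = 3/4. So g'(4) = -7/4.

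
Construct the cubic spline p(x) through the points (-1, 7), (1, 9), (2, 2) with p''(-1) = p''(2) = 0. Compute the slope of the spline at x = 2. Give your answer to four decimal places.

-8.3333

With M_i denoting the second derivative at x_i, h_i = 2, 1, and Δ_i = (y_(i+1) − y_i)/h_i = 1, -7:
  2·M_0 + 6·M_1 + 1·M_2 = 6(Δ_1 - Δ_0) = -48
Natural end conditions: M_0 = M_2 = 0.
Solving: M_0 = 0, M_1 = -8, M_2 = 0.
On [1, 2], p'(x) = b_1 + 2c_1·(x - 1) + 3d_1·(x - 1)² with b_1 = Δ_1 - h_1(2M_1 + M_2)/6 = -13/3, c_1 = M_1/2 = -4, d_1 = (M_2 - M_1)/(6h_1) = 4/3. So p'(2) = -25/3.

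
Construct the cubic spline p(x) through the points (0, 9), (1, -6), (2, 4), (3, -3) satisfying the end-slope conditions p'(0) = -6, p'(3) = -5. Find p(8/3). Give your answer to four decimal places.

-0.1235

Write σ_i for p''(x_i). With h_i = 1, 1, 1 and divided differences Δ_i = -15, 10, -7, the continuity of p' gives the tridiagonal system
  1·σ_0 + 4·σ_1 + 1·σ_2 = 6(Δ_1 - Δ_0) = 150
  1·σ_1 + 4·σ_2 + 1·σ_3 = 6(Δ_2 - Δ_1) = -102
Clamped end conditions give two more equations: 2h_0·σ_0 + h_0·σ_1 = 6(Δ_0 - p'(0)) = -54 and h_2·σ_2 + 2h_2·σ_3 = 6(p'(3) - Δ_2) = 12.
Hence σ_0 = -178/3, σ_1 = 194/3, σ_2 = -148/3, σ_3 = 92/3.
On [2, 3], p(x) = 4 + 13/3·(x - 2) - 74/3·(x - 2)² + 40/3·(x - 2)³.
With (x - 2) = 2/3: p(8/3) = -10/81.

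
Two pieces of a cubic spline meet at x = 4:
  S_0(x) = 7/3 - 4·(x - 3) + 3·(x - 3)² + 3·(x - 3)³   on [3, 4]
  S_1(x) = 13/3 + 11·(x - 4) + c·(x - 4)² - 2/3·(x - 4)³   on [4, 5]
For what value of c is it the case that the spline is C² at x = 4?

12

S_0''(x) = 6 + 18·(x - 3), so S_0''(4) = 24. On the right, S_1''(4) = 2c, so c = 12.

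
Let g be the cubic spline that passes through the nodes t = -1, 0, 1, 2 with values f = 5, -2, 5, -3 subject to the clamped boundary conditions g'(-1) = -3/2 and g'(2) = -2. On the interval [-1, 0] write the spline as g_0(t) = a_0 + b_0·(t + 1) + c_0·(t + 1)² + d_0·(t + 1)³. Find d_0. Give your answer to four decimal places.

12.9667

With m_i denoting the second derivative at x_i, h_i = 1, 1, 1, and Δ_i = (y_(i+1) − y_i)/h_i = -7, 7, -8:
  1·m_0 + 4·m_1 + 1·m_2 = 6(Δ_1 - Δ_0) = 84
  1·m_1 + 4·m_2 + 1·m_3 = 6(Δ_2 - Δ_1) = -90
Clamped end conditions give two more equations: 2h_0·m_0 + h_0·m_1 = 6(Δ_0 - g'(-1)) = -33 and h_2·m_2 + 2h_2·m_3 = 6(g'(2) - Δ_2) = 36.
Forward elimination and back-substitution give m_0 = -554/15, m_1 = 613/15, m_2 = -638/15, m_3 = 589/15.
On [-1, 0], with g_0(t) = a_0 + b_0·(t + 1) + c_0·(t + 1)² + d_0·(t + 1)³: c_0 = m_0/2 = -277/15, d_0 = (m_1 - m_0)/(6h_0) = 389/30, b_0 = Δ_0 - h_0(2m_0 + m_1)/6 = -3/2.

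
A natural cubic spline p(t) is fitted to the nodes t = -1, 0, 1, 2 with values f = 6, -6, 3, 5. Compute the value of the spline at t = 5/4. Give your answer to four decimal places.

With σ_i denoting the second derivative at x_i, h_i = 1, 1, 1, and Δ_i = (y_(i+1) − y_i)/h_i = -12, 9, 2:
  1·σ_0 + 4·σ_1 + 1·σ_2 = 6(Δ_1 - Δ_0) = 126
  1·σ_1 + 4·σ_2 + 1·σ_3 = 6(Δ_2 - Δ_1) = -42
Natural end conditions: σ_0 = σ_3 = 0.
Solving: σ_0 = 0, σ_1 = 182/5, σ_2 = -98/5, σ_3 = 0.
On [1, 2], p(t) = 3 + 128/15·(t - 1) - 49/5·(t - 1)² + 49/15·(t - 1)³.
With (t - 1) = 1/4: p(5/4) = 1463/320.

4.5719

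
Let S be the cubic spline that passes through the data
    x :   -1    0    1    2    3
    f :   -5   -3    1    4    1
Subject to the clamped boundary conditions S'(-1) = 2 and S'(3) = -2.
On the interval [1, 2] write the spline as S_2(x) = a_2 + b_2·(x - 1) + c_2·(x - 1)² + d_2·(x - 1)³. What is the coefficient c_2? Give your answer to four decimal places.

Put m_i = S'' at the i-th knot. Here h = (1, 1, 1, 1) and Δ = (2, 4, 3, -3), so the interior equations h_(i-1)·m_(i-1) + 2(h_(i-1)+h_i)·m_i + h_i·m_(i+1) = 6(Δ_i − Δ_(i-1)) read
  1·m_0 + 4·m_1 + 1·m_2 = 6(Δ_1 - Δ_0) = 12
  1·m_1 + 4·m_2 + 1·m_3 = 6(Δ_2 - Δ_1) = -6
  1·m_2 + 4·m_3 + 1·m_4 = 6(Δ_3 - Δ_2) = -36
Clamped end conditions give two more equations: 2h_0·m_0 + h_0·m_1 = 6(Δ_0 - S'(-1)) = 0 and h_3·m_3 + 2h_3·m_4 = 6(S'(3) - Δ_3) = 6.
Forward elimination and back-substitution give m_0 = -23/14, m_1 = 23/7, m_2 = 1/2, m_3 = -79/7, m_4 = 121/14.
On [1, 2], with S_2(x) = a_2 + b_2·(x - 1) + c_2·(x - 1)² + d_2·(x - 1)³: c_2 = m_2/2 = 1/4, d_2 = (m_3 - m_2)/(6h_2) = -55/28, b_2 = Δ_2 - h_2(2m_2 + m_3)/6 = 33/7.

0.2500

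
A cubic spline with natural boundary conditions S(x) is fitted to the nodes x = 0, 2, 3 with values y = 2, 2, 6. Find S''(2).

4

Write m_i for S''(x_i). With h_i = 2, 1 and divided differences Δ_i = 0, 4, the continuity of S' gives the tridiagonal system
  2·m_0 + 6·m_1 + 1·m_2 = 6(Δ_1 - Δ_0) = 24
Natural end conditions: m_0 = m_2 = 0.
Solving: m_0 = 0, m_1 = 4, m_2 = 0.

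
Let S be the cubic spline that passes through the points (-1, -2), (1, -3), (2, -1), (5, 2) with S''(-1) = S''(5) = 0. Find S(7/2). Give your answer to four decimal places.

1.1104

Write M_i for S''(x_i). With h_i = 2, 1, 3 and divided differences Δ_i = -1/2, 2, 1, the continuity of S' gives the tridiagonal system
  2·M_0 + 6·M_1 + 1·M_2 = 6(Δ_1 - Δ_0) = 15
  1·M_1 + 8·M_2 + 3·M_3 = 6(Δ_2 - Δ_1) = -6
Natural end conditions: M_0 = M_3 = 0.
Solving the tridiagonal system: M_0 = 0, M_1 = 126/47, M_2 = -51/47, M_3 = 0.
On [2, 5], S(t) = -1 + 98/47·(t - 2) - 51/94·(t - 2)² + 17/282·(t - 2)³.
With (t - 2) = 3/2: S(7/2) = 835/752.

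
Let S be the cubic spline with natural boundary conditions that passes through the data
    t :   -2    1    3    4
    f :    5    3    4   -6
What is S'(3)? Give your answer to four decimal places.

Let M_i = S''(x_i). Step sizes h_i = 3, 2, 1; slopes of the chords Δ_i = (y_(i+1) - y_i)/h_i = -2/3, 1/2, -10.
  3·M_0 + 10·M_1 + 2·M_2 = 6(Δ_1 - Δ_0) = 7
  2·M_1 + 6·M_2 + 1·M_3 = 6(Δ_2 - Δ_1) = -63
Natural end conditions: M_0 = M_3 = 0.
Forward elimination and back-substitution give M_0 = 0, M_1 = 3, M_2 = -23/2, M_3 = 0.
On [3, 4], S'(t) = b_2 + 2c_2·(t - 3) + 3d_2·(t - 3)² with b_2 = Δ_2 - h_2(2M_2 + M_3)/6 = -37/6, c_2 = M_2/2 = -23/4, d_2 = (M_3 - M_2)/(6h_2) = 23/12. So S'(3) = -37/6.

-6.1667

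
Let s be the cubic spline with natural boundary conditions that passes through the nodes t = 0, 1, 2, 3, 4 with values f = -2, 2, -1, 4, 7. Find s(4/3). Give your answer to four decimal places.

1.0516

Put M_i = s'' at the i-th knot. Here h = (1, 1, 1, 1) and Δ = (4, -3, 5, 3), so the interior equations h_(i-1)·M_(i-1) + 2(h_(i-1)+h_i)·M_i + h_i·M_(i+1) = 6(Δ_i − Δ_(i-1)) read
  1·M_0 + 4·M_1 + 1·M_2 = 6(Δ_1 - Δ_0) = -42
  1·M_1 + 4·M_2 + 1·M_3 = 6(Δ_2 - Δ_1) = 48
  1·M_2 + 4·M_3 + 1·M_4 = 6(Δ_3 - Δ_2) = -12
Natural end conditions: M_0 = M_4 = 0.
Forward elimination and back-substitution give M_0 = 0, M_1 = -417/28, M_2 = 123/7, M_3 = -207/28, M_4 = 0.
On [1, 2], s(t) = 2 - 27/28·(t - 1) - 417/56·(t - 1)² + 303/56·(t - 1)³.
With (t - 1) = 1/3: s(4/3) = 265/252.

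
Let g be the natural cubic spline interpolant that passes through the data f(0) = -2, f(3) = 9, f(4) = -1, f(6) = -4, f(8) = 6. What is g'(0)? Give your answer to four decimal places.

With M_i denoting the second derivative at x_i, h_i = 3, 1, 2, 2, and Δ_i = (y_(i+1) − y_i)/h_i = 11/3, -10, -3/2, 5:
  3·M_0 + 8·M_1 + 1·M_2 = 6(Δ_1 - Δ_0) = -82
  1·M_1 + 6·M_2 + 2·M_3 = 6(Δ_2 - Δ_1) = 51
  2·M_2 + 8·M_3 + 2·M_4 = 6(Δ_3 - Δ_2) = 39
Natural end conditions: M_0 = M_4 = 0.
Forward elimination and back-substitution give M_0 = 0, M_1 = -1969/172, M_2 = 412/43, M_3 = 853/344, M_4 = 0.
On [0, 3], g'(x) = b_0 + 2c_0·x + 3d_0·x² with b_0 = Δ_0 - h_0(2M_0 + M_1)/6 = 9691/1032, c_0 = M_0/2 = 0, d_0 = (M_1 - M_0)/(6h_0) = -1969/3096. So g'(0) = 9691/1032.

9.3905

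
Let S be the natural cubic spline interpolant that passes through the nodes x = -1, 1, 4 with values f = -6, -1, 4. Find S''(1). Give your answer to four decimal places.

Put m_i = S'' at the i-th knot. Here h = (2, 3) and Δ = (5/2, 5/3), so the interior equations h_(i-1)·m_(i-1) + 2(h_(i-1)+h_i)·m_i + h_i·m_(i+1) = 6(Δ_i − Δ_(i-1)) read
  2·m_0 + 10·m_1 + 3·m_2 = 6(Δ_1 - Δ_0) = -5
Natural end conditions: m_0 = m_2 = 0.
Hence m_0 = 0, m_1 = -1/2, m_2 = 0.

-0.5000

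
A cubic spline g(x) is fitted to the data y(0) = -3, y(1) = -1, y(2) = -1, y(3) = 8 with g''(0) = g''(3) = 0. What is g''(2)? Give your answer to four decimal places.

Put M_i = g'' at the i-th knot. Here h = (1, 1, 1) and Δ = (2, 0, 9), so the interior equations h_(i-1)·M_(i-1) + 2(h_(i-1)+h_i)·M_i + h_i·M_(i+1) = 6(Δ_i − Δ_(i-1)) read
  1·M_0 + 4·M_1 + 1·M_2 = 6(Δ_1 - Δ_0) = -12
  1·M_1 + 4·M_2 + 1·M_3 = 6(Δ_2 - Δ_1) = 54
Natural end conditions: M_0 = M_3 = 0.
Solving the tridiagonal system: M_0 = 0, M_1 = -34/5, M_2 = 76/5, M_3 = 0.

15.2000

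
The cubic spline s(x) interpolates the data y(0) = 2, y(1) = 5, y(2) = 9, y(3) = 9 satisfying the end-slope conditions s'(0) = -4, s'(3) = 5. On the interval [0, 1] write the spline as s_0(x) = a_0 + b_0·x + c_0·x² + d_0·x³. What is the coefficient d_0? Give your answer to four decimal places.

With m_i denoting the second derivative at x_i, h_i = 1, 1, 1, and Δ_i = (y_(i+1) − y_i)/h_i = 3, 4, 0:
  1·m_0 + 4·m_1 + 1·m_2 = 6(Δ_1 - Δ_0) = 6
  1·m_1 + 4·m_2 + 1·m_3 = 6(Δ_2 - Δ_1) = -24
Clamped end conditions give two more equations: 2h_0·m_0 + h_0·m_1 = 6(Δ_0 - s'(0)) = 42 and h_2·m_2 + 2h_2·m_3 = 6(s'(3) - Δ_2) = 30.
Forward elimination and back-substitution give m_0 = 108/5, m_1 = -6/5, m_2 = -54/5, m_3 = 102/5.
On [0, 1], with s_0(x) = a_0 + b_0·x + c_0·x² + d_0·x³: c_0 = m_0/2 = 54/5, d_0 = (m_1 - m_0)/(6h_0) = -19/5, b_0 = Δ_0 - h_0(2m_0 + m_1)/6 = -4.

-3.8000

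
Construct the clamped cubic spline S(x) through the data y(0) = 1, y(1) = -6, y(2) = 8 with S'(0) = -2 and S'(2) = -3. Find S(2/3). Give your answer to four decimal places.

-5.2963

Write σ_i for S''(x_i). With h_i = 1, 1 and divided differences Δ_i = -7, 14, the continuity of S' gives the tridiagonal system
  1·σ_0 + 4·σ_1 + 1·σ_2 = 6(Δ_1 - Δ_0) = 126
Clamped end conditions give two more equations: 2h_0·σ_0 + h_0·σ_1 = 6(Δ_0 - S'(0)) = -30 and h_1·σ_1 + 2h_1·σ_2 = 6(S'(2) - Δ_1) = -102.
Hence σ_0 = -47, σ_1 = 64, σ_2 = -83.
On [0, 1], S(x) = 1 - 2·x - 47/2·x² + 37/2·x³.
With x = 2/3: S(2/3) = -143/27.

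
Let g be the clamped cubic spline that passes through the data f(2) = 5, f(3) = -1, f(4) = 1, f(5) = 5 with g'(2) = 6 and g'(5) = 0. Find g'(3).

Write M_i for g''(x_i). With h_i = 1, 1, 1 and divided differences Δ_i = -6, 2, 4, the continuity of g' gives the tridiagonal system
  1·M_0 + 4·M_1 + 1·M_2 = 6(Δ_1 - Δ_0) = 48
  1·M_1 + 4·M_2 + 1·M_3 = 6(Δ_2 - Δ_1) = 12
Clamped end conditions give two more equations: 2h_0·M_0 + h_0·M_1 = 6(Δ_0 - g'(2)) = -72 and h_2·M_2 + 2h_2·M_3 = 6(g'(5) - Δ_2) = -24.
Forward elimination and back-substitution give M_0 = -48, M_1 = 24, M_2 = 0, M_3 = -12.
On [3, 4], g'(x) = b_1 + 2c_1·(x - 3) + 3d_1·(x - 3)² with b_1 = Δ_1 - h_1(2M_1 + M_2)/6 = -6, c_1 = M_1/2 = 12, d_1 = (M_2 - M_1)/(6h_1) = -4. So g'(3) = -6.

-6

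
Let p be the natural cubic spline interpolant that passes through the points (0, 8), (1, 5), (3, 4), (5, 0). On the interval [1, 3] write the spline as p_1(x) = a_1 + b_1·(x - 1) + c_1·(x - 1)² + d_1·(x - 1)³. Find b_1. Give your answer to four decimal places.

Put σ_i = p'' at the i-th knot. Here h = (1, 2, 2) and Δ = (-3, -1/2, -2), so the interior equations h_(i-1)·σ_(i-1) + 2(h_(i-1)+h_i)·σ_i + h_i·σ_(i+1) = 6(Δ_i − Δ_(i-1)) read
  1·σ_0 + 6·σ_1 + 2·σ_2 = 6(Δ_1 - Δ_0) = 15
  2·σ_1 + 8·σ_2 + 2·σ_3 = 6(Δ_2 - Δ_1) = -9
Natural end conditions: σ_0 = σ_3 = 0.
Solving the tridiagonal system: σ_0 = 0, σ_1 = 69/22, σ_2 = -21/11, σ_3 = 0.
On [1, 3], with p_1(x) = a_1 + b_1·(x - 1) + c_1·(x - 1)² + d_1·(x - 1)³: c_1 = σ_1/2 = 69/44, d_1 = (σ_2 - σ_1)/(6h_1) = -37/88, b_1 = Δ_1 - h_1(2σ_1 + σ_2)/6 = -43/22.

-1.9545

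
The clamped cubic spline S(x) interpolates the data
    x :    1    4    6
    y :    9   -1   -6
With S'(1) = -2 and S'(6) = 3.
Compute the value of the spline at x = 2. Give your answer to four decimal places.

6.5741

Put m_i = S'' at the i-th knot. Here h = (3, 2) and Δ = (-10/3, -5/2), so the interior equations h_(i-1)·m_(i-1) + 2(h_(i-1)+h_i)·m_i + h_i·m_(i+1) = 6(Δ_i − Δ_(i-1)) read
  3·m_0 + 10·m_1 + 2·m_2 = 6(Δ_1 - Δ_0) = 5
Clamped end conditions give two more equations: 2h_0·m_0 + h_0·m_1 = 6(Δ_0 - S'(1)) = -8 and h_1·m_1 + 2h_1·m_2 = 6(S'(6) - Δ_1) = 33.
Solving: m_0 = -5/6, m_1 = -1, m_2 = 35/4.
On [1, 4], S(x) = 9 - 2·(x - 1) - 5/12·(x - 1)² - 1/108·(x - 1)³.
With (x - 1) = 1: S(2) = 355/54.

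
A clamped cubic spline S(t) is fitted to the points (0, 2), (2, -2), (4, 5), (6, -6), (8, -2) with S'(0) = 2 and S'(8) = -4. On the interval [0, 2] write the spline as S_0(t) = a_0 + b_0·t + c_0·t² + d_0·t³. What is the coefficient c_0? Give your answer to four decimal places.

With M_i denoting the second derivative at x_i, h_i = 2, 2, 2, 2, and Δ_i = (y_(i+1) − y_i)/h_i = -2, 7/2, -11/2, 2:
  2·M_0 + 8·M_1 + 2·M_2 = 6(Δ_1 - Δ_0) = 33
  2·M_1 + 8·M_2 + 2·M_3 = 6(Δ_2 - Δ_1) = -54
  2·M_2 + 8·M_3 + 2·M_4 = 6(Δ_3 - Δ_2) = 45
Clamped end conditions give two more equations: 2h_0·M_0 + h_0·M_1 = 6(Δ_0 - S'(0)) = -24 and h_3·M_3 + 2h_3·M_4 = 6(S'(8) - Δ_3) = -36.
Forward elimination and back-substitution give M_0 = -615/56, M_1 = 279/28, M_2 = -99/8, M_3 = 351/28, M_4 = -855/56.
On [0, 2], with S_0(t) = a_0 + b_0·t + c_0·t² + d_0·t³: c_0 = M_0/2 = -615/112, d_0 = (M_1 - M_0)/(6h_0) = 391/224, b_0 = Δ_0 - h_0(2M_0 + M_1)/6 = 2.

-5.4911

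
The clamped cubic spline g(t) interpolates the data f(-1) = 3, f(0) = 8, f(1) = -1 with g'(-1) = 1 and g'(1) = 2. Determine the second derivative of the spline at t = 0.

Let m_i = g''(x_i). Step sizes h_i = 1, 1; slopes of the chords Δ_i = (y_(i+1) - y_i)/h_i = 5, -9.
  1·m_0 + 4·m_1 + 1·m_2 = 6(Δ_1 - Δ_0) = -84
Clamped end conditions give two more equations: 2h_0·m_0 + h_0·m_1 = 6(Δ_0 - g'(-1)) = 24 and h_1·m_1 + 2h_1·m_2 = 6(g'(1) - Δ_1) = 66.
Solving the tridiagonal system: m_0 = 67/2, m_1 = -43, m_2 = 109/2.

-43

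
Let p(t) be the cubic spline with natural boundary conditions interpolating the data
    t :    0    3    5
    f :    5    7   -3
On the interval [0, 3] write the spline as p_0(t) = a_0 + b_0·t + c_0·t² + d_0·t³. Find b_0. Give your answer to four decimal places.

With M_i denoting the second derivative at x_i, h_i = 3, 2, and Δ_i = (y_(i+1) − y_i)/h_i = 2/3, -5:
  3·M_0 + 10·M_1 + 2·M_2 = 6(Δ_1 - Δ_0) = -34
Natural end conditions: M_0 = M_2 = 0.
Solving the tridiagonal system: M_0 = 0, M_1 = -17/5, M_2 = 0.
On [0, 3], with p_0(t) = a_0 + b_0·t + c_0·t² + d_0·t³: c_0 = M_0/2 = 0, d_0 = (M_1 - M_0)/(6h_0) = -17/90, b_0 = Δ_0 - h_0(2M_0 + M_1)/6 = 71/30.

2.3667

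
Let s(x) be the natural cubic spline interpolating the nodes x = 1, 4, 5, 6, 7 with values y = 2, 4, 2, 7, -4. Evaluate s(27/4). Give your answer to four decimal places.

Let σ_i = s''(x_i). Step sizes h_i = 3, 1, 1, 1; slopes of the chords Δ_i = (y_(i+1) - y_i)/h_i = 2/3, -2, 5, -11.
  3·σ_0 + 8·σ_1 + 1·σ_2 = 6(Δ_1 - Δ_0) = -16
  1·σ_1 + 4·σ_2 + 1·σ_3 = 6(Δ_2 - Δ_1) = 42
  1·σ_2 + 4·σ_3 + 1·σ_4 = 6(Δ_3 - Δ_2) = -96
Natural end conditions: σ_0 = σ_4 = 0.
Hence σ_0 = 0, σ_1 = -126/29, σ_2 = 544/29, σ_3 = -832/29, σ_4 = 0.
On [6, 7], s(x) = 7 - 125/87·(x - 6) - 416/29·(x - 6)² + 416/87·(x - 6)³.
With (x - 6) = 3/4: s(27/4) = -15/116.

-0.1293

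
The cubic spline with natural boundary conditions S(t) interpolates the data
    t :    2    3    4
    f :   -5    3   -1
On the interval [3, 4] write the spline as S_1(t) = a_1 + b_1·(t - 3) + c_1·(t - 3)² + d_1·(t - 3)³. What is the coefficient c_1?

-9

Let σ_i = S''(x_i). Step sizes h_i = 1, 1; slopes of the chords Δ_i = (y_(i+1) - y_i)/h_i = 8, -4.
  1·σ_0 + 4·σ_1 + 1·σ_2 = 6(Δ_1 - Δ_0) = -72
Natural end conditions: σ_0 = σ_2 = 0.
Solving: σ_0 = 0, σ_1 = -18, σ_2 = 0.
On [3, 4], with S_1(t) = a_1 + b_1·(t - 3) + c_1·(t - 3)² + d_1·(t - 3)³: c_1 = σ_1/2 = -9, d_1 = (σ_2 - σ_1)/(6h_1) = 3, b_1 = Δ_1 - h_1(2σ_1 + σ_2)/6 = 2.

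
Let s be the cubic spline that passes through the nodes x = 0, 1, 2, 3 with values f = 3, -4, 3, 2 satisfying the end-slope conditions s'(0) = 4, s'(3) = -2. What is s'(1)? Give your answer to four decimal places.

Let m_i = s''(x_i). Step sizes h_i = 1, 1, 1; slopes of the chords Δ_i = (y_(i+1) - y_i)/h_i = -7, 7, -1.
  1·m_0 + 4·m_1 + 1·m_2 = 6(Δ_1 - Δ_0) = 84
  1·m_1 + 4·m_2 + 1·m_3 = 6(Δ_2 - Δ_1) = -48
Clamped end conditions give two more equations: 2h_0·m_0 + h_0·m_1 = 6(Δ_0 - s'(0)) = -66 and h_2·m_2 + 2h_2·m_3 = 6(s'(3) - Δ_2) = -6.
Hence m_0 = -266/5, m_1 = 202/5, m_2 = -122/5, m_3 = 46/5.
On [1, 2], s'(x) = b_1 + 2c_1·(x - 1) + 3d_1·(x - 1)² with b_1 = Δ_1 - h_1(2m_1 + m_2)/6 = -12/5, c_1 = m_1/2 = 101/5, d_1 = (m_2 - m_1)/(6h_1) = -54/5. So s'(1) = -12/5.

-2.4000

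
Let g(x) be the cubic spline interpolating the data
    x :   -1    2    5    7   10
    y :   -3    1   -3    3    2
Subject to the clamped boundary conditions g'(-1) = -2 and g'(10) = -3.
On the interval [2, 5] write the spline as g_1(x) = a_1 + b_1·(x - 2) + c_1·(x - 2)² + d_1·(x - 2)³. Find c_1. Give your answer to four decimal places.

Put M_i = g'' at the i-th knot. Here h = (3, 3, 2, 3) and Δ = (4/3, -4/3, 3, -1/3), so the interior equations h_(i-1)·M_(i-1) + 2(h_(i-1)+h_i)·M_i + h_i·M_(i+1) = 6(Δ_i − Δ_(i-1)) read
  3·M_0 + 12·M_1 + 3·M_2 = 6(Δ_1 - Δ_0) = -16
  3·M_1 + 10·M_2 + 2·M_3 = 6(Δ_2 - Δ_1) = 26
  2·M_2 + 10·M_3 + 3·M_4 = 6(Δ_3 - Δ_2) = -20
Clamped end conditions give two more equations: 2h_0·M_0 + h_0·M_1 = 6(Δ_0 - g'(-1)) = 20 and h_3·M_3 + 2h_3·M_4 = 6(g'(10) - Δ_3) = -16.
Solving the tridiagonal system: M_0 = 889/172, M_1 = -947/258, M_2 = 719/172, M_3 = -103/43, M_4 = -379/258.
On [2, 5], with g_1(x) = a_1 + b_1·(x - 2) + c_1·(x - 2)² + d_1·(x - 2)³: c_1 = M_1/2 = -947/516, d_1 = (M_2 - M_1)/(6h_1) = 4051/9288, b_1 = Δ_1 - h_1(2M_1 + M_2)/6 = 85/344.

-1.8353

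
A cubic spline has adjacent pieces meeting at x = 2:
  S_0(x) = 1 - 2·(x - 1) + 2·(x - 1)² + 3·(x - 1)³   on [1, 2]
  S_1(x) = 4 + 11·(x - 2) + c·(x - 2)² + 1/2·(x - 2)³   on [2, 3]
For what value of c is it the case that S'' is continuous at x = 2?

11

S_0''(x) = 4 + 18·(x - 1), so S_0''(2) = 22. On the right, S_1''(2) = 2c, so c = 11.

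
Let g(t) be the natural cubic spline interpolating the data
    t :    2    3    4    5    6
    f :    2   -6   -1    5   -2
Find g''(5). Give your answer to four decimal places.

With M_i denoting the second derivative at x_i, h_i = 1, 1, 1, 1, and Δ_i = (y_(i+1) − y_i)/h_i = -8, 5, 6, -7:
  1·M_0 + 4·M_1 + 1·M_2 = 6(Δ_1 - Δ_0) = 78
  1·M_1 + 4·M_2 + 1·M_3 = 6(Δ_2 - Δ_1) = 6
  1·M_2 + 4·M_3 + 1·M_4 = 6(Δ_3 - Δ_2) = -78
Natural end conditions: M_0 = M_4 = 0.
Hence M_0 = 0, M_1 = 267/14, M_2 = 12/7, M_3 = -279/14, M_4 = 0.

-19.9286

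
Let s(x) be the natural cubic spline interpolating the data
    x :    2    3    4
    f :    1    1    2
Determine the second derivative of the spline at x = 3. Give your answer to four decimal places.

1.5000

Let M_i = s''(x_i). Step sizes h_i = 1, 1; slopes of the chords Δ_i = (y_(i+1) - y_i)/h_i = 0, 1.
  1·M_0 + 4·M_1 + 1·M_2 = 6(Δ_1 - Δ_0) = 6
Natural end conditions: M_0 = M_2 = 0.
Solving the tridiagonal system: M_0 = 0, M_1 = 3/2, M_2 = 0.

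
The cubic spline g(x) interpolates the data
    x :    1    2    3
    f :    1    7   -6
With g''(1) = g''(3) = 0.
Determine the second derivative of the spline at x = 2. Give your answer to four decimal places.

-28.5000

With M_i denoting the second derivative at x_i, h_i = 1, 1, and Δ_i = (y_(i+1) − y_i)/h_i = 6, -13:
  1·M_0 + 4·M_1 + 1·M_2 = 6(Δ_1 - Δ_0) = -114
Natural end conditions: M_0 = M_2 = 0.
Solving the tridiagonal system: M_0 = 0, M_1 = -57/2, M_2 = 0.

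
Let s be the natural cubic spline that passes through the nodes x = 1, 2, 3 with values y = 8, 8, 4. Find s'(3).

Let m_i = s''(x_i). Step sizes h_i = 1, 1; slopes of the chords Δ_i = (y_(i+1) - y_i)/h_i = 0, -4.
  1·m_0 + 4·m_1 + 1·m_2 = 6(Δ_1 - Δ_0) = -24
Natural end conditions: m_0 = m_2 = 0.
Solving: m_0 = 0, m_1 = -6, m_2 = 0.
On [2, 3], s'(x) = b_1 + 2c_1·(x - 2) + 3d_1·(x - 2)² with b_1 = Δ_1 - h_1(2m_1 + m_2)/6 = -2, c_1 = m_1/2 = -3, d_1 = (m_2 - m_1)/(6h_1) = 1. So s'(3) = -5.

-5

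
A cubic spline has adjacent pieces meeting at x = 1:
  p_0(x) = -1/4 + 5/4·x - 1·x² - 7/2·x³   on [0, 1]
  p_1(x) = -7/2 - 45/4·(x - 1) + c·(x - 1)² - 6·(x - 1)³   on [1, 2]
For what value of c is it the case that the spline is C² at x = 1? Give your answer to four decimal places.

p_0''(x) = -2 - 21·x, so p_0''(1) = -23. On the right, p_1''(1) = 2c, so c = -23/2.

-11.5000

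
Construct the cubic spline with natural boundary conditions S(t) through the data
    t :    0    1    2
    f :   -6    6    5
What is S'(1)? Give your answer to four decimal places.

5.5000

Put M_i = S'' at the i-th knot. Here h = (1, 1) and Δ = (12, -1), so the interior equations h_(i-1)·M_(i-1) + 2(h_(i-1)+h_i)·M_i + h_i·M_(i+1) = 6(Δ_i − Δ_(i-1)) read
  1·M_0 + 4·M_1 + 1·M_2 = 6(Δ_1 - Δ_0) = -78
Natural end conditions: M_0 = M_2 = 0.
Forward elimination and back-substitution give M_0 = 0, M_1 = -39/2, M_2 = 0.
On [1, 2], S'(t) = b_1 + 2c_1·(t - 1) + 3d_1·(t - 1)² with b_1 = Δ_1 - h_1(2M_1 + M_2)/6 = 11/2, c_1 = M_1/2 = -39/4, d_1 = (M_2 - M_1)/(6h_1) = 13/4. So S'(1) = 11/2.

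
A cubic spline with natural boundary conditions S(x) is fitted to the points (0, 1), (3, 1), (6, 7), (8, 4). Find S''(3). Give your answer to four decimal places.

1.6486

Write m_i for S''(x_i). With h_i = 3, 3, 2 and divided differences Δ_i = 0, 2, -3/2, the continuity of S' gives the tridiagonal system
  3·m_0 + 12·m_1 + 3·m_2 = 6(Δ_1 - Δ_0) = 12
  3·m_1 + 10·m_2 + 2·m_3 = 6(Δ_2 - Δ_1) = -21
Natural end conditions: m_0 = m_3 = 0.
Solving the tridiagonal system: m_0 = 0, m_1 = 61/37, m_2 = -96/37, m_3 = 0.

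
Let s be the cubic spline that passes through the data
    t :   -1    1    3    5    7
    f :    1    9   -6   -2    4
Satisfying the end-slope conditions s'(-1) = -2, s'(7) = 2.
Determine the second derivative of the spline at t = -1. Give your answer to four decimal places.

Put m_i = s'' at the i-th knot. Here h = (2, 2, 2, 2) and Δ = (4, -15/2, 2, 3), so the interior equations h_(i-1)·m_(i-1) + 2(h_(i-1)+h_i)·m_i + h_i·m_(i+1) = 6(Δ_i − Δ_(i-1)) read
  2·m_0 + 8·m_1 + 2·m_2 = 6(Δ_1 - Δ_0) = -69
  2·m_1 + 8·m_2 + 2·m_3 = 6(Δ_2 - Δ_1) = 57
  2·m_2 + 8·m_3 + 2·m_4 = 6(Δ_3 - Δ_2) = 6
Clamped end conditions give two more equations: 2h_0·m_0 + h_0·m_1 = 6(Δ_0 - s'(-1)) = 36 and h_3·m_3 + 2h_3·m_4 = 6(s'(7) - Δ_3) = -6.
Solving: m_0 = 1889/112, m_1 = -881/56, m_2 = 185/16, m_3 = -113/56, m_4 = -55/112.

16.8661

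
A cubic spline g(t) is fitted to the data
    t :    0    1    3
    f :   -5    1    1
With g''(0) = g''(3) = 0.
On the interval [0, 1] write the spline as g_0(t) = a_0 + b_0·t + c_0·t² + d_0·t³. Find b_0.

Write M_i for g''(x_i). With h_i = 1, 2 and divided differences Δ_i = 6, 0, the continuity of g' gives the tridiagonal system
  1·M_0 + 6·M_1 + 2·M_2 = 6(Δ_1 - Δ_0) = -36
Natural end conditions: M_0 = M_2 = 0.
Solving: M_0 = 0, M_1 = -6, M_2 = 0.
On [0, 1], with g_0(t) = a_0 + b_0·t + c_0·t² + d_0·t³: c_0 = M_0/2 = 0, d_0 = (M_1 - M_0)/(6h_0) = -1, b_0 = Δ_0 - h_0(2M_0 + M_1)/6 = 7.

7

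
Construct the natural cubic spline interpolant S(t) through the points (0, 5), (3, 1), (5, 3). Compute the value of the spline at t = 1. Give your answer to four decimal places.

Let m_i = S''(x_i). Step sizes h_i = 3, 2; slopes of the chords Δ_i = (y_(i+1) - y_i)/h_i = -4/3, 1.
  3·m_0 + 10·m_1 + 2·m_2 = 6(Δ_1 - Δ_0) = 14
Natural end conditions: m_0 = m_2 = 0.
Hence m_0 = 0, m_1 = 7/5, m_2 = 0.
On [0, 3], S(t) = 5 - 61/30·t + 0·t² + 7/90·t³.
With t = 1: S(1) = 137/45.

3.0444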